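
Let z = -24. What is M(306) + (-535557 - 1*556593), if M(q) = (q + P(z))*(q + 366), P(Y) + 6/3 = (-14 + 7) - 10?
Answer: -899286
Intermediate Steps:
P(Y) = -19 (P(Y) = -2 + ((-14 + 7) - 10) = -2 + (-7 - 10) = -2 - 17 = -19)
M(q) = (-19 + q)*(366 + q) (M(q) = (q - 19)*(q + 366) = (-19 + q)*(366 + q))
M(306) + (-535557 - 1*556593) = (-6954 + 306² + 347*306) + (-535557 - 1*556593) = (-6954 + 93636 + 106182) + (-535557 - 556593) = 192864 - 1092150 = -899286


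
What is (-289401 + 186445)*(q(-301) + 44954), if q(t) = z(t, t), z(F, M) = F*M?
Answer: -13956200580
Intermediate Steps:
q(t) = t² (q(t) = t*t = t²)
(-289401 + 186445)*(q(-301) + 44954) = (-289401 + 186445)*((-301)² + 44954) = -102956*(90601 + 44954) = -102956*135555 = -13956200580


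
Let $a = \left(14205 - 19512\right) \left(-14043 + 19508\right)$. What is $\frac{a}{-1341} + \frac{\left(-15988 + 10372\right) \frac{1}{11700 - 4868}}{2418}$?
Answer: $\frac{255939641267}{11833878} \approx 21628.0$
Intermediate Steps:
$a = -29002755$ ($a = \left(-5307\right) 5465 = -29002755$)
$\frac{a}{-1341} + \frac{\left(-15988 + 10372\right) \frac{1}{11700 - 4868}}{2418} = - \frac{29002755}{-1341} + \frac{\left(-15988 + 10372\right) \frac{1}{11700 - 4868}}{2418} = \left(-29002755\right) \left(- \frac{1}{1341}\right) + - \frac{5616}{6832} \cdot \frac{1}{2418} = \frac{9667585}{447} + \left(-5616\right) \frac{1}{6832} \cdot \frac{1}{2418} = \frac{9667585}{447} - \frac{9}{26474} = \frac{255939641267}{11833878}$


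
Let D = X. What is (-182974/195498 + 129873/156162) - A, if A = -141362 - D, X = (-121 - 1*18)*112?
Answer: 640067826935785/5088226446 ≈ 1.2579e+5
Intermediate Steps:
X = -15568 (X = (-121 - 18)*112 = -139*112 = -15568)
D = -15568
A = -125794 (A = -141362 - 1*(-15568) = -141362 + 15568 = -125794)
(-182974/195498 + 129873/156162) - A = (-182974/195498 + 129873/156162) - 1*(-125794) = (-182974*1/195498 + 129873*(1/156162)) + 125794 = (-91487/97749 + 43291/52054) + 125794 = -530612339/5088226446 + 125794 = 640067826935785/5088226446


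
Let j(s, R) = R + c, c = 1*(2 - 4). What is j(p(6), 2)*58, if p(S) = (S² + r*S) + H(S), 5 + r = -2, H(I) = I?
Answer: 0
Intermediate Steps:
r = -7 (r = -5 - 2 = -7)
c = -2 (c = 1*(-2) = -2)
p(S) = S² - 6*S (p(S) = (S² - 7*S) + S = S² - 6*S)
j(s, R) = -2 + R (j(s, R) = R - 2 = -2 + R)
j(p(6), 2)*58 = (-2 + 2)*58 = 0*58 = 0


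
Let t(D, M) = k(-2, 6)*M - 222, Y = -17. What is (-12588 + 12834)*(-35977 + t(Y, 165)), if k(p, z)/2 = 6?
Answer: -8417874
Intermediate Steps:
k(p, z) = 12 (k(p, z) = 2*6 = 12)
t(D, M) = -222 + 12*M (t(D, M) = 12*M - 222 = -222 + 12*M)
(-12588 + 12834)*(-35977 + t(Y, 165)) = (-12588 + 12834)*(-35977 + (-222 + 12*165)) = 246*(-35977 + (-222 + 1980)) = 246*(-35977 + 1758) = 246*(-34219) = -8417874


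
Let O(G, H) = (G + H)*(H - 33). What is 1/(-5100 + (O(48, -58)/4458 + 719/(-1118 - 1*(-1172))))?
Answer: -40122/204079793 ≈ -0.00019660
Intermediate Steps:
O(G, H) = (-33 + H)*(G + H) (O(G, H) = (G + H)*(-33 + H) = (-33 + H)*(G + H))
1/(-5100 + (O(48, -58)/4458 + 719/(-1118 - 1*(-1172)))) = 1/(-5100 + (((-58)² - 33*48 - 33*(-58) + 48*(-58))/4458 + 719/(-1118 - 1*(-1172)))) = 1/(-5100 + ((3364 - 1584 + 1914 - 2784)*(1/4458) + 719/(-1118 + 1172))) = 1/(-5100 + (910*(1/4458) + 719/54)) = 1/(-5100 + (455/2229 + 719*(1/54))) = 1/(-5100 + (455/2229 + 719/54)) = 1/(-5100 + 542407/40122) = 1/(-204079793/40122) = -40122/204079793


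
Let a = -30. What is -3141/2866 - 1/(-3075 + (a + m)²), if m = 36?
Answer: -9542633/8709774 ≈ -1.0956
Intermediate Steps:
-3141/2866 - 1/(-3075 + (a + m)²) = -3141/2866 - 1/(-3075 + (-30 + 36)²) = -3141*1/2866 - 1/(-3075 + 6²) = -3141/2866 - 1/(-3075 + 36) = -3141/2866 - 1/(-3039) = -3141/2866 - 1*(-1/3039) = -3141/2866 + 1/3039 = -9542633/8709774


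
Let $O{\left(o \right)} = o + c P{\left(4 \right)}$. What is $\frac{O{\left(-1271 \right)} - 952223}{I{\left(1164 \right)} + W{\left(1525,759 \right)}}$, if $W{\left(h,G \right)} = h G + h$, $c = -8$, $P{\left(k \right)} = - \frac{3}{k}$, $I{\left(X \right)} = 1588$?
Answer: $- \frac{238372}{290147} \approx -0.82156$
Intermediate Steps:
$W{\left(h,G \right)} = h + G h$ ($W{\left(h,G \right)} = G h + h = h + G h$)
$O{\left(o \right)} = 6 + o$ ($O{\left(o \right)} = o - 8 \left(- \frac{3}{4}\right) = o - 8 \left(\left(-3\right) \frac{1}{4}\right) = o - -6 = o + 6 = 6 + o$)
$\frac{O{\left(-1271 \right)} - 952223}{I{\left(1164 \right)} + W{\left(1525,759 \right)}} = \frac{\left(6 - 1271\right) - 952223}{1588 + 1525 \left(1 + 759\right)} = \frac{-1265 - 952223}{1588 + 1525 \cdot 760} = - \frac{953488}{1588 + 1159000} = - \frac{953488}{1160588} = \left(-953488\right) \frac{1}{1160588} = - \frac{238372}{290147}$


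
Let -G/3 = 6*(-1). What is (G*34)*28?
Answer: 17136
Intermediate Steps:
G = 18 (G = -18*(-1) = -3*(-6) = 18)
(G*34)*28 = (18*34)*28 = 612*28 = 17136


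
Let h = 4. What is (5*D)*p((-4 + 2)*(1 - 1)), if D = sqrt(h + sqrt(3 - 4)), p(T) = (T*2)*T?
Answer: 0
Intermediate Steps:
p(T) = 2*T**2 (p(T) = (2*T)*T = 2*T**2)
D = sqrt(4 + I) (D = sqrt(4 + sqrt(3 - 4)) = sqrt(4 + sqrt(-1)) = sqrt(4 + I) ≈ 2.0153 + 0.2481*I)
(5*D)*p((-4 + 2)*(1 - 1)) = (5*sqrt(4 + I))*(2*((-4 + 2)*(1 - 1))**2) = (5*sqrt(4 + I))*(2*(-2*0)**2) = (5*sqrt(4 + I))*(2*0**2) = (5*sqrt(4 + I))*(2*0) = (5*sqrt(4 + I))*0 = 0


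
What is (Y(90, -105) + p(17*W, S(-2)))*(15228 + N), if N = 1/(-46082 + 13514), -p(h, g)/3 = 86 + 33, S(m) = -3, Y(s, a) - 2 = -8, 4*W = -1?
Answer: -60009405863/10856 ≈ -5.5278e+6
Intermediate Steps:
W = -1/4 (W = (1/4)*(-1) = -1/4 ≈ -0.25000)
Y(s, a) = -6 (Y(s, a) = 2 - 8 = -6)
p(h, g) = -357 (p(h, g) = -3*(86 + 33) = -3*119 = -357)
N = -1/32568 (N = 1/(-32568) = -1/32568 ≈ -3.0705e-5)
(Y(90, -105) + p(17*W, S(-2)))*(15228 + N) = (-6 - 357)*(15228 - 1/32568) = -363*495945503/32568 = -60009405863/10856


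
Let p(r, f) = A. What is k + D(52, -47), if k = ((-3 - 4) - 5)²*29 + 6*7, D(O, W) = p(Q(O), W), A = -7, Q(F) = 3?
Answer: 4211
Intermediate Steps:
p(r, f) = -7
D(O, W) = -7
k = 4218 (k = (-7 - 5)²*29 + 42 = (-12)²*29 + 42 = 144*29 + 42 = 4176 + 42 = 4218)
k + D(52, -47) = 4218 - 7 = 4211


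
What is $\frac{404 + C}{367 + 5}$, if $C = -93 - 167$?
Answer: $\frac{12}{31} \approx 0.3871$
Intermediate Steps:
$C = -260$ ($C = -93 - 167 = -260$)
$\frac{404 + C}{367 + 5} = \frac{404 - 260}{367 + 5} = \frac{144}{372} = 144 \cdot \frac{1}{372} = \frac{12}{31}$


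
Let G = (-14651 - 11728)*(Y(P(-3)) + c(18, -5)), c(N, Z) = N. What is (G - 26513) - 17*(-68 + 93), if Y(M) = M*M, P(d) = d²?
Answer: -2638459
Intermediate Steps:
Y(M) = M²
G = -2611521 (G = (-14651 - 11728)*(((-3)²)² + 18) = -26379*(9² + 18) = -26379*(81 + 18) = -26379*99 = -2611521)
(G - 26513) - 17*(-68 + 93) = (-2611521 - 26513) - 17*(-68 + 93) = -2638034 - 17*25 = -2638034 - 425 = -2638459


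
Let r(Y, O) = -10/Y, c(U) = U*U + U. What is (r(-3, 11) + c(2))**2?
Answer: 784/9 ≈ 87.111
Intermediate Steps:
c(U) = U + U**2 (c(U) = U**2 + U = U + U**2)
(r(-3, 11) + c(2))**2 = (-10/(-3) + 2*(1 + 2))**2 = (-10*(-1/3) + 2*3)**2 = (10/3 + 6)**2 = (28/3)**2 = 784/9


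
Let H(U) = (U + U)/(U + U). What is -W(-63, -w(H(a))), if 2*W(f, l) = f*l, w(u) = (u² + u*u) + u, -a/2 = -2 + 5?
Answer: -189/2 ≈ -94.500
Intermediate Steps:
a = -6 (a = -2*(-2 + 5) = -2*3 = -6)
H(U) = 1 (H(U) = (2*U)/((2*U)) = (2*U)*(1/(2*U)) = 1)
w(u) = u + 2*u² (w(u) = (u² + u²) + u = 2*u² + u = u + 2*u²)
W(f, l) = f*l/2 (W(f, l) = (f*l)/2 = f*l/2)
-W(-63, -w(H(a))) = -(-63)*(-(1 + 2*1))/2 = -(-63)*(-(1 + 2))/2 = -(-63)*(-3)/2 = -1*189/2 = -189/2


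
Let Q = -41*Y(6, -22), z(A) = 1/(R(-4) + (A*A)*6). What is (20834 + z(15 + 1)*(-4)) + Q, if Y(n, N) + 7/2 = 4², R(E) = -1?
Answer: 62386997/3070 ≈ 20322.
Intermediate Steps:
Y(n, N) = 25/2 (Y(n, N) = -7/2 + 4² = -7/2 + 16 = 25/2)
z(A) = 1/(-1 + 6*A²) (z(A) = 1/(-1 + (A*A)*6) = 1/(-1 + A²*6) = 1/(-1 + 6*A²))
Q = -1025/2 (Q = -41*25/2 = -1025/2 ≈ -512.50)
(20834 + z(15 + 1)*(-4)) + Q = (20834 - 4/(-1 + 6*(15 + 1)²)) - 1025/2 = (20834 - 4/(-1 + 6*16²)) - 1025/2 = (20834 - 4/(-1 + 6*256)) - 1025/2 = (20834 - 4/(-1 + 1536)) - 1025/2 = (20834 - 4/1535) - 1025/2 = 31980186/1535 - 1025/2 = 62386997/3070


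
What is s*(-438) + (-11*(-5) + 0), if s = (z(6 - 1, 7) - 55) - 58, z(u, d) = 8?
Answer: 46045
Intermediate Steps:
s = -105 (s = (8 - 55) - 58 = -47 - 58 = -105)
s*(-438) + (-11*(-5) + 0) = -105*(-438) + (-11*(-5) + 0) = 45990 + (55 + 0) = 45990 + 55 = 46045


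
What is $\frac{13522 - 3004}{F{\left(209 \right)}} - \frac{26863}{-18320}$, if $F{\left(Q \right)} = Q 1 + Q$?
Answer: $\frac{101959247}{3828880} \approx 26.629$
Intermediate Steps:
$F{\left(Q \right)} = 2 Q$ ($F{\left(Q \right)} = Q + Q = 2 Q$)
$\frac{13522 - 3004}{F{\left(209 \right)}} - \frac{26863}{-18320} = \frac{13522 - 3004}{2 \cdot 209} - \frac{26863}{-18320} = \frac{13522 - 3004}{418} - - \frac{26863}{18320} = 10518 \cdot \frac{1}{418} + \frac{26863}{18320} = \frac{5259}{209} + \frac{26863}{18320} = \frac{101959247}{3828880}$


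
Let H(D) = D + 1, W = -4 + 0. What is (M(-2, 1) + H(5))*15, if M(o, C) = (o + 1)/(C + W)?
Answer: 95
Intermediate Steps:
W = -4
M(o, C) = (1 + o)/(-4 + C) (M(o, C) = (o + 1)/(C - 4) = (1 + o)/(-4 + C))
H(D) = 1 + D
(M(-2, 1) + H(5))*15 = ((1 - 2)/(-4 + 1) + (1 + 5))*15 = (-1/(-3) + 6)*15 = (-⅓*(-1) + 6)*15 = (⅓ + 6)*15 = (19/3)*15 = 95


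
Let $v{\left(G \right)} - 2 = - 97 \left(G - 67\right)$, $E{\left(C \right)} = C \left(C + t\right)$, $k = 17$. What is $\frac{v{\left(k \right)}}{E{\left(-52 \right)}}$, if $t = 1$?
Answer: $\frac{1213}{663} \approx 1.8296$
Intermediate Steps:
$E{\left(C \right)} = C \left(1 + C\right)$ ($E{\left(C \right)} = C \left(C + 1\right) = C \left(1 + C\right)$)
$v{\left(G \right)} = 6501 - 97 G$ ($v{\left(G \right)} = 2 - 97 \left(G - 67\right) = 2 - 97 \left(-67 + G\right) = 2 - \left(-6499 + 97 G\right) = 6501 - 97 G$)
$\frac{v{\left(k \right)}}{E{\left(-52 \right)}} = \frac{6501 - 1649}{\left(-52\right) \left(1 - 52\right)} = \frac{6501 - 1649}{\left(-52\right) \left(-51\right)} = \frac{4852}{2652} = 4852 \cdot \frac{1}{2652} = \frac{1213}{663}$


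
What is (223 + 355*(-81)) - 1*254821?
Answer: -283353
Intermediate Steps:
(223 + 355*(-81)) - 1*254821 = (223 - 28755) - 254821 = -28532 - 254821 = -283353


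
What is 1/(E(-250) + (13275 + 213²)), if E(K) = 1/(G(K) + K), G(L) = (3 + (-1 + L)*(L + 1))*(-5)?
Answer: 312760/18341497439 ≈ 1.7052e-5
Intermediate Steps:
G(L) = -15 - 5*(1 + L)*(-1 + L) (G(L) = (3 + (-1 + L)*(1 + L))*(-5) = (3 + (1 + L)*(-1 + L))*(-5) = -15 - 5*(1 + L)*(-1 + L))
E(K) = 1/(-10 + K - 5*K²) (E(K) = 1/((-10 - 5*K²) + K) = 1/(-10 + K - 5*K²))
1/(E(-250) + (13275 + 213²)) = 1/(-1/(10 - 1*(-250) + 5*(-250)²) + (13275 + 213²)) = 1/(-1/(10 + 250 + 5*62500) + (13275 + 45369)) = 1/(-1/(10 + 250 + 312500) + 58644) = 1/(-1/312760 + 58644) = 1/(18341497439/312760) = 312760/18341497439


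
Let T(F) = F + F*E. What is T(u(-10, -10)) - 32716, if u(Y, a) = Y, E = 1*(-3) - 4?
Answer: -32656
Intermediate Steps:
E = -7 (E = -3 - 4 = -7)
T(F) = -6*F (T(F) = F + F*(-7) = F - 7*F = -6*F)
T(u(-10, -10)) - 32716 = -6*(-10) - 32716 = 60 - 32716 = -32656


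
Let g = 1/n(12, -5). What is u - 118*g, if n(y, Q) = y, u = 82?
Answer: 433/6 ≈ 72.167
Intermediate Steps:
g = 1/12 ≈ 0.083333
u - 118*g = 82 - 118*1/12 = 82 - 59/6 = 433/6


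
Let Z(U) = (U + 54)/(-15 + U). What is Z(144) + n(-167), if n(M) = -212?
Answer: -9050/43 ≈ -210.47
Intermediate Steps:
Z(U) = (54 + U)/(-15 + U)
Z(144) + n(-167) = (54 + 144)/(-15 + 144) - 212 = 198/129 - 212 = (1/129)*198 - 212 = 66/43 - 212 = -9050/43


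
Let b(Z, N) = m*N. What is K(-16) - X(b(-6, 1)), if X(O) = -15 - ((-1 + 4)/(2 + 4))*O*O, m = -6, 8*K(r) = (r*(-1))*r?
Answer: 1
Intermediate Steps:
K(r) = -r²/8 (K(r) = ((r*(-1))*r)/8 = ((-r)*r)/8 = (-r²)/8 = -r²/8)
b(Z, N) = -6*N
X(O) = -15 - O²/2 (X(O) = -15 - (3/6)*O*O = -15 - (3*(⅙))*O*O = -15 - O/2*O = -15 - O²/2)
K(-16) - X(b(-6, 1)) = -⅛*(-16)² - (-15 - (-6*1)²/2) = -⅛*256 - (-15 - ½*(-6)²) = -32 - (-15 - ½*36) = -32 - (-15 - 18) = -32 - 1*(-33) = -32 + 33 = 1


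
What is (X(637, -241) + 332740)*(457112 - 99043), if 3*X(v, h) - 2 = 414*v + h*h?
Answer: 157552866483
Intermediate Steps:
X(v, h) = ⅔ + 138*v + h²/3 (X(v, h) = ⅔ + (414*v + h*h)/3 = ⅔ + (414*v + h²)/3 = ⅔ + (h² + 414*v)/3 = ⅔ + (138*v + h²/3) = ⅔ + 138*v + h²/3)
(X(637, -241) + 332740)*(457112 - 99043) = ((⅔ + 138*637 + (⅓)*(-241)²) + 332740)*(457112 - 99043) = ((⅔ + 87906 + (⅓)*58081) + 332740)*358069 = ((⅔ + 87906 + 58081/3) + 332740)*358069 = (107267 + 332740)*358069 = 440007*358069 = 157552866483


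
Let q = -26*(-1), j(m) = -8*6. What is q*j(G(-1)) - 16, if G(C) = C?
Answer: -1264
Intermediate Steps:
j(m) = -48
q = 26
q*j(G(-1)) - 16 = 26*(-48) - 16 = -1248 - 16 = -1264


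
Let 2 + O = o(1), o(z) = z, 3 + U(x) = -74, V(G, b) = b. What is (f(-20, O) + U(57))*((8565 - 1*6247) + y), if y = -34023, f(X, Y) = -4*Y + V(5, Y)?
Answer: 2346170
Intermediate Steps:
U(x) = -77 (U(x) = -3 - 74 = -77)
O = -1 (O = -2 + 1 = -1)
f(X, Y) = -3*Y (f(X, Y) = -4*Y + Y = -3*Y)
(f(-20, O) + U(57))*((8565 - 1*6247) + y) = (-3*(-1) - 77)*((8565 - 1*6247) - 34023) = (3 - 77)*((8565 - 6247) - 34023) = -74*(2318 - 34023) = -74*(-31705) = 2346170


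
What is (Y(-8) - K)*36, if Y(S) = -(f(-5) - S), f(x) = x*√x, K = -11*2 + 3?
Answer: 396 + 180*I*√5 ≈ 396.0 + 402.49*I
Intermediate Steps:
K = -19 (K = -22 + 3 = -19)
f(x) = x^(3/2)
Y(S) = S + 5*I*√5 (Y(S) = -((-5)^(3/2) - S) = -(-5*I*√5 - S) = -(-S - 5*I*√5) = S + 5*I*√5)
(Y(-8) - K)*36 = ((-8 + 5*I*√5) - 1*(-19))*36 = ((-8 + 5*I*√5) + 19)*36 = (11 + 5*I*√5)*36 = 396 + 180*I*√5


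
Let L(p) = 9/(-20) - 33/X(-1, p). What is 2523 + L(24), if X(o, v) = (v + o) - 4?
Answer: 957909/380 ≈ 2520.8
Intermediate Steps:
X(o, v) = -4 + o + v (X(o, v) = (o + v) - 4 = -4 + o + v)
L(p) = -9/20 - 33/(-5 + p) (L(p) = 9/(-20) - 33/(-4 - 1 + p) = 9*(-1/20) - 33/(-5 + p) = -9/20 - 33/(-5 + p))
2523 + L(24) = 2523 + 3*(-205 - 3*24)/(20*(-5 + 24)) = 2523 + (3/20)*(-205 - 72)/19 = 2523 + (3/20)*(1/19)*(-277) = 2523 - 831/380 = 957909/380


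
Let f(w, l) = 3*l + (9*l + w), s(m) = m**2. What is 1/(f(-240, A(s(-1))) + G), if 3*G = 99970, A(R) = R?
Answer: 3/99286 ≈ 3.0216e-5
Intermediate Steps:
f(w, l) = w + 12*l (f(w, l) = 3*l + (w + 9*l) = w + 12*l)
G = 99970/3 (G = (1/3)*99970 = 99970/3 ≈ 33323.)
1/(f(-240, A(s(-1))) + G) = 1/((-240 + 12*(-1)**2) + 99970/3) = 1/((-240 + 12*1) + 99970/3) = 1/((-240 + 12) + 99970/3) = 1/(-228 + 99970/3) = 1/(99286/3) = 3/99286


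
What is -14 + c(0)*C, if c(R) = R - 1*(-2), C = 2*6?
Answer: 10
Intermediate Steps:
C = 12
c(R) = 2 + R (c(R) = R + 2 = 2 + R)
-14 + c(0)*C = -14 + (2 + 0)*12 = -14 + 2*12 = -14 + 24 = 10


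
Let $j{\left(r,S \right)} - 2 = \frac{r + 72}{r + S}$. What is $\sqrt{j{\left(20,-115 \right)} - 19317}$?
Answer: $\frac{i \sqrt{174326615}}{95} \approx 138.98 i$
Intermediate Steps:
$j{\left(r,S \right)} = 2 + \frac{72 + r}{S + r}$ ($j{\left(r,S \right)} = 2 + \frac{r + 72}{r + S} = 2 + \frac{72 + r}{S + r}$)
$\sqrt{j{\left(20,-115 \right)} - 19317} = \sqrt{\frac{72 + 2 \left(-115\right) + 3 \cdot 20}{-115 + 20} - 19317} = \sqrt{\frac{72 - 230 + 60}{-95} - 19317} = \sqrt{\left(- \frac{1}{95}\right) \left(-98\right) - 19317} = \sqrt{\frac{98}{95} - 19317} = \sqrt{- \frac{1835017}{95}} = \frac{i \sqrt{174326615}}{95}$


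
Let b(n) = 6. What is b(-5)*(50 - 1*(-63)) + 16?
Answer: 694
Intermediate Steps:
b(-5)*(50 - 1*(-63)) + 16 = 6*(50 - 1*(-63)) + 16 = 6*(50 + 63) + 16 = 6*113 + 16 = 678 + 16 = 694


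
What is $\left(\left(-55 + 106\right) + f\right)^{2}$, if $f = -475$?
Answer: $179776$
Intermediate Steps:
$\left(\left(-55 + 106\right) + f\right)^{2} = \left(\left(-55 + 106\right) - 475\right)^{2} = \left(51 - 475\right)^{2} = \left(-424\right)^{2} = 179776$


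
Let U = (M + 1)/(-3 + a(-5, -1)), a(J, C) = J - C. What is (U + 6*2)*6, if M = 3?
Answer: 480/7 ≈ 68.571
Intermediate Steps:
U = -4/7 (U = (3 + 1)/(-3 + (-5 - 1*(-1))) = 4/(-3 + (-5 + 1)) = 4/(-3 - 4) = 4/(-7) = 4*(-1/7) = -4/7 ≈ -0.57143)
(U + 6*2)*6 = (-4/7 + 6*2)*6 = (-4/7 + 12)*6 = (80/7)*6 = 480/7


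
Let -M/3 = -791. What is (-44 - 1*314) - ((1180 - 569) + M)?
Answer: -3342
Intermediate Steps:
M = 2373 (M = -3*(-791) = 2373)
(-44 - 1*314) - ((1180 - 569) + M) = (-44 - 1*314) - ((1180 - 569) + 2373) = (-44 - 314) - (611 + 2373) = -358 - 1*2984 = -358 - 2984 = -3342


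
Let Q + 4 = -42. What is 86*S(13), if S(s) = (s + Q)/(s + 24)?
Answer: -2838/37 ≈ -76.703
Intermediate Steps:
Q = -46 (Q = -4 - 42 = -46)
S(s) = (-46 + s)/(24 + s) (S(s) = (s - 46)/(s + 24) = (-46 + s)/(24 + s))
86*S(13) = 86*((-46 + 13)/(24 + 13)) = 86*(-33/37) = -2838/37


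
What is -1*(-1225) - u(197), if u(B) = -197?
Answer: 1422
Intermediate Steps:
-1*(-1225) - u(197) = -1*(-1225) - 1*(-197) = 1225 + 197 = 1422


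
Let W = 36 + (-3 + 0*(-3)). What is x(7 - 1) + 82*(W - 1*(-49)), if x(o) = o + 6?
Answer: 6736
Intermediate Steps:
x(o) = 6 + o
W = 33 (W = 36 + (-3 + 0) = 36 - 3 = 33)
x(7 - 1) + 82*(W - 1*(-49)) = (6 + (7 - 1)) + 82*(33 - 1*(-49)) = (6 + 6) + 82*(33 + 49) = 12 + 82*82 = 12 + 6724 = 6736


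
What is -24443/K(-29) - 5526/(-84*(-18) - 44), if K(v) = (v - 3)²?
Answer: -10385237/375808 ≈ -27.634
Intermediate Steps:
K(v) = (-3 + v)²
-24443/K(-29) - 5526/(-84*(-18) - 44) = -24443/(-3 - 29)² - 5526/(-84*(-18) - 44) = -24443/((-32)²) - 5526/(1512 - 44) = -24443/1024 - 5526/1468 = -24443*1/1024 - 5526*1/1468 = -24443/1024 - 2763/734 = -10385237/375808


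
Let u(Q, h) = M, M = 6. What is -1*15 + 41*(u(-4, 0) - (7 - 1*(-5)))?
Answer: -261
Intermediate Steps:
u(Q, h) = 6
-1*15 + 41*(u(-4, 0) - (7 - 1*(-5))) = -1*15 + 41*(6 - (7 - 1*(-5))) = -15 + 41*(6 - (7 + 5)) = -15 + 41*(6 - 1*12) = -15 + 41*(6 - 12) = -15 + 41*(-6) = -15 - 246 = -261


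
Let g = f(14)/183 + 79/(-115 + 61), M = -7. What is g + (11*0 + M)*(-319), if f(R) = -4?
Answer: 7350611/3294 ≈ 2231.5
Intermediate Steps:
g = -4891/3294 (g = -4/183 + 79/(-115 + 61) = -4*1/183 + 79/(-54) = -4/183 + 79*(-1/54) = -4/183 - 79/54 = -4891/3294 ≈ -1.4848)
g + (11*0 + M)*(-319) = -4891/3294 + (11*0 - 7)*(-319) = -4891/3294 + (0 - 7)*(-319) = -4891/3294 - 7*(-319) = -4891/3294 + 2233 = 7350611/3294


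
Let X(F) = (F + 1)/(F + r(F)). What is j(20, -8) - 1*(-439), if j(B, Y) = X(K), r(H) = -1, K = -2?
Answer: 1318/3 ≈ 439.33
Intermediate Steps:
X(F) = (1 + F)/(-1 + F) (X(F) = (F + 1)/(F - 1) = (1 + F)/(-1 + F))
j(B, Y) = 1/3 (j(B, Y) = (1 - 2)/(-1 - 2) = -1/(-3) = -1/3*(-1) = 1/3)
j(20, -8) - 1*(-439) = 1/3 - 1*(-439) = 1/3 + 439 = 1318/3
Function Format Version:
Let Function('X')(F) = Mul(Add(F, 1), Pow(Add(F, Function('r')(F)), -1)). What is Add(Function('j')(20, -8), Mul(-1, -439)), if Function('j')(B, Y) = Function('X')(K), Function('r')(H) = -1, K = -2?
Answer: Rational(1318, 3) ≈ 439.33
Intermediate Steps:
Function('X')(F) = Mul(Pow(Add(-1, F), -1), Add(1, F)) (Function('X')(F) = Mul(Add(F, 1), Pow(Add(F, -1), -1)) = Mul(Add(1, F), Pow(Add(-1, F), -1)) = Mul(Pow(Add(-1, F), -1), Add(1, F)))
Function('j')(B, Y) = Rational(1, 3) (Function('j')(B, Y) = Mul(Pow(Add(-1, -2), -1), Add(1, -2)) = Mul(Pow(-3, -1), -1) = Mul(Rational(-1, 3), -1) = Rational(1, 3))
Add(Function('j')(20, -8), Mul(-1, -439)) = Add(Rational(1, 3), Mul(-1, -439)) = Add(Rational(1, 3), 439) = Rational(1318, 3)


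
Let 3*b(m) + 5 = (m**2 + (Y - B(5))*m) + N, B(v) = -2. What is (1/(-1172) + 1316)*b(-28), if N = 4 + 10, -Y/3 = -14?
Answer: -225697363/1172 ≈ -1.9257e+5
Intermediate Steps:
Y = 42 (Y = -3*(-14) = 42)
N = 14
b(m) = 3 + m**2/3 + 44*m/3 (b(m) = -5/3 + ((m**2 + (42 - 1*(-2))*m) + 14)/3 = -5/3 + ((m**2 + (42 + 2)*m) + 14)/3 = -5/3 + ((m**2 + 44*m) + 14)/3 = -5/3 + (14 + m**2 + 44*m)/3 = -5/3 + (14/3 + m**2/3 + 44*m/3) = 3 + m**2/3 + 44*m/3)
(1/(-1172) + 1316)*b(-28) = (1/(-1172) + 1316)*(3 + (1/3)*(-28)**2 + (44/3)*(-28)) = (-1/1172 + 1316)*(3 + (1/3)*784 - 1232/3) = 1542351*(3 + 784/3 - 1232/3)/1172 = (1542351/1172)*(-439/3) = -225697363/1172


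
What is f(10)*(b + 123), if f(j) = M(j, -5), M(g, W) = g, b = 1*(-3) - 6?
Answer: 1140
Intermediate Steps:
b = -9 (b = -3 - 6 = -9)
f(j) = j
f(10)*(b + 123) = 10*(-9 + 123) = 10*114 = 1140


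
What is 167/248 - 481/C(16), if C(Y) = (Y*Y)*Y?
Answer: 70593/126976 ≈ 0.55596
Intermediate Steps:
C(Y) = Y³ (C(Y) = Y²*Y = Y³)
167/248 - 481/C(16) = 167/248 - 481/(16³) = 167*(1/248) - 481/4096 = 167/248 - 481*1/4096 = 167/248 - 481/4096 = 70593/126976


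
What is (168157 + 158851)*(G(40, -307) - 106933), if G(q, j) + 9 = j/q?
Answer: -174866996612/5 ≈ -3.4973e+10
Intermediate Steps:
G(q, j) = -9 + j/q
(168157 + 158851)*(G(40, -307) - 106933) = (168157 + 158851)*((-9 - 307/40) - 106933) = 327008*((-9 - 307*1/40) - 106933) = 327008*((-9 - 307/40) - 106933) = 327008*(-667/40 - 106933) = 327008*(-4277987/40) = -174866996612/5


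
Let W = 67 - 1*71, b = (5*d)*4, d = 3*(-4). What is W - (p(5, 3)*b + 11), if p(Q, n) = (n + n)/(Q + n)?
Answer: 165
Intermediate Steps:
d = -12
b = -240 (b = (5*(-12))*4 = -60*4 = -240)
p(Q, n) = 2*n/(Q + n) (p(Q, n) = (2*n)/(Q + n) = 2*n/(Q + n))
W = -4 (W = 67 - 71 = -4)
W - (p(5, 3)*b + 11) = -4 - ((2*3/(5 + 3))*(-240) + 11) = -4 - ((2*3/8)*(-240) + 11) = -4 - ((2*3*(1/8))*(-240) + 11) = -4 - ((3/4)*(-240) + 11) = -4 - (-180 + 11) = -4 - 1*(-169) = -4 + 169 = 165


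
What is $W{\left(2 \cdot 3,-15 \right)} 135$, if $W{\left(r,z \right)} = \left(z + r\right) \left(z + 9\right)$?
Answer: $7290$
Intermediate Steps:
$W{\left(r,z \right)} = \left(9 + z\right) \left(r + z\right)$ ($W{\left(r,z \right)} = \left(r + z\right) \left(9 + z\right) = \left(9 + z\right) \left(r + z\right)$)
$W{\left(2 \cdot 3,-15 \right)} 135 = \left(\left(-15\right)^{2} + 9 \cdot 2 \cdot 3 + 9 \left(-15\right) + 2 \cdot 3 \left(-15\right)\right) 135 = \left(225 + 9 \cdot 6 - 135 + 6 \left(-15\right)\right) 135 = \left(225 + 54 - 135 - 90\right) 135 = 54 \cdot 135 = 7290$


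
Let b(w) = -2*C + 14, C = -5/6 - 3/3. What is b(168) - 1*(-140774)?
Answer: 422375/3 ≈ 1.4079e+5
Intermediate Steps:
C = -11/6 (C = -5*⅙ - 3*⅓ = -⅚ - 1 = -11/6 ≈ -1.8333)
b(w) = 53/3 (b(w) = -2*(-11/6) + 14 = 11/3 + 14 = 53/3)
b(168) - 1*(-140774) = 53/3 - 1*(-140774) = 53/3 + 140774 = 422375/3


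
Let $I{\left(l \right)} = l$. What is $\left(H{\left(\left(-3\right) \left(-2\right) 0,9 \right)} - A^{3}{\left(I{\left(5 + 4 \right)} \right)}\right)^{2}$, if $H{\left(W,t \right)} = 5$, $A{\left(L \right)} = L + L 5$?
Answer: $24793336681$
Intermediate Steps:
$A{\left(L \right)} = 6 L$ ($A{\left(L \right)} = L + 5 L = 6 L$)
$\left(H{\left(\left(-3\right) \left(-2\right) 0,9 \right)} - A^{3}{\left(I{\left(5 + 4 \right)} \right)}\right)^{2} = \left(5 - \left(6 \left(5 + 4\right)\right)^{3}\right)^{2} = \left(5 - \left(6 \cdot 9\right)^{3}\right)^{2} = \left(5 - 54^{3}\right)^{2} = \left(5 - 157464\right)^{2} = \left(-157459\right)^{2} = 24793336681$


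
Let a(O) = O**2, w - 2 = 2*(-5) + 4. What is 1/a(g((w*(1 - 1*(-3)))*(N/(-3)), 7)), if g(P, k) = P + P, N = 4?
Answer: 9/16384 ≈ 0.00054932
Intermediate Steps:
w = -4 (w = 2 + (2*(-5) + 4) = 2 + (-10 + 4) = 2 - 6 = -4)
g(P, k) = 2*P
1/a(g((w*(1 - 1*(-3)))*(N/(-3)), 7)) = 1/((2*((-4*(1 - 1*(-3)))*(4/(-3))))**2) = 1/((2*((-4*(1 + 3))*(4*(-1/3))))**2) = 1/((2*(-4*4*(-4/3)))**2) = 1/((2*(-16*(-4/3)))**2) = 1/((2*(64/3))**2) = 1/((128/3)**2) = 1/(16384/9) = 9/16384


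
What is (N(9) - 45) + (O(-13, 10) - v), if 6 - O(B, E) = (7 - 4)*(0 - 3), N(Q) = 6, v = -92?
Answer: 68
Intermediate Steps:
O(B, E) = 15 (O(B, E) = 6 - (7 - 4)*(0 - 3) = 6 - 3*(-3) = 6 - 1*(-9) = 6 + 9 = 15)
(N(9) - 45) + (O(-13, 10) - v) = (6 - 45) + (15 - 1*(-92)) = -39 + (15 + 92) = -39 + 107 = 68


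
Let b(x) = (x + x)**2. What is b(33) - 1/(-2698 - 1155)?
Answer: 16783669/3853 ≈ 4356.0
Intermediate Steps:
b(x) = 4*x**2 (b(x) = (2*x)**2 = 4*x**2)
b(33) - 1/(-2698 - 1155) = 4*33**2 - 1/(-2698 - 1155) = 4*1089 - 1/(-3853) = 4356 - 1*(-1/3853) = 4356 + 1/3853 = 16783669/3853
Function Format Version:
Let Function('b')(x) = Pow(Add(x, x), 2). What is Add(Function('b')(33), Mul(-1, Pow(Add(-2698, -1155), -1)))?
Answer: Rational(16783669, 3853) ≈ 4356.0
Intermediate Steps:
Function('b')(x) = Mul(4, Pow(x, 2)) (Function('b')(x) = Pow(Mul(2, x), 2) = Mul(4, Pow(x, 2)))
Add(Function('b')(33), Mul(-1, Pow(Add(-2698, -1155), -1))) = Add(Mul(4, Pow(33, 2)), Mul(-1, Pow(Add(-2698, -1155), -1))) = Add(Mul(4, 1089), Mul(-1, Pow(-3853, -1))) = Add(4356, Mul(-1, Rational(-1, 3853))) = Add(4356, Rational(1, 3853)) = Rational(16783669, 3853)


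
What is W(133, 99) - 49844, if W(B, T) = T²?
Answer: -40043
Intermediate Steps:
W(133, 99) - 49844 = 99² - 49844 = 9801 - 49844 = -40043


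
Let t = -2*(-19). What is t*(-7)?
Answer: -266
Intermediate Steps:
t = 38
t*(-7) = 38*(-7) = -266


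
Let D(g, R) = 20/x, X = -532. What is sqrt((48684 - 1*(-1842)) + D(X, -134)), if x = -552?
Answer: sqrt(962216454)/138 ≈ 224.78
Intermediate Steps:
D(g, R) = -5/138 (D(g, R) = 20/(-552) = 20*(-1/552) = -5/138)
sqrt((48684 - 1*(-1842)) + D(X, -134)) = sqrt((48684 - 1*(-1842)) - 5/138) = sqrt((48684 + 1842) - 5/138) = sqrt(50526 - 5/138) = sqrt(6972583/138) = sqrt(962216454)/138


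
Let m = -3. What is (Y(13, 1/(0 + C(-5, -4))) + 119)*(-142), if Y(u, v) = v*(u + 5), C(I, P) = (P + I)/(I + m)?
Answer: -19170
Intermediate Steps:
C(I, P) = (I + P)/(-3 + I) (C(I, P) = (P + I)/(I - 3) = (I + P)/(-3 + I))
Y(u, v) = v*(5 + u)
(Y(13, 1/(0 + C(-5, -4))) + 119)*(-142) = ((5 + 13)/(0 + (-5 - 4)/(-3 - 5)) + 119)*(-142) = (18/(0 - 9/(-8)) + 119)*(-142) = (18/(0 - 1/8*(-9)) + 119)*(-142) = (18/(0 + 9/8) + 119)*(-142) = (18/(9/8) + 119)*(-142) = ((8/9)*18 + 119)*(-142) = (16 + 119)*(-142) = 135*(-142) = -19170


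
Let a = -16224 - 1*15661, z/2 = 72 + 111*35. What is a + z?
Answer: -23971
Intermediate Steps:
z = 7914 (z = 2*(72 + 111*35) = 2*(72 + 3885) = 2*3957 = 7914)
a = -31885 (a = -16224 - 15661 = -31885)
a + z = -31885 + 7914 = -23971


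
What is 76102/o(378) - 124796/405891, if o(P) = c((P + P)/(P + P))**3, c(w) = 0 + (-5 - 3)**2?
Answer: -912702871/53200945152 ≈ -0.017156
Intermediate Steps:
c(w) = 64 (c(w) = 0 + (-8)**2 = 0 + 64 = 64)
o(P) = 262144 (o(P) = 64**3 = 262144)
76102/o(378) - 124796/405891 = 76102/262144 - 124796/405891 = 76102*(1/262144) - 124796*1/405891 = 38051/131072 - 124796/405891 = -912702871/53200945152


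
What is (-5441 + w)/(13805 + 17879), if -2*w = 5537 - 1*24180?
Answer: 7761/63368 ≈ 0.12248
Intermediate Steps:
w = 18643/2 (w = -(5537 - 1*24180)/2 = -(5537 - 24180)/2 = -½*(-18643) = 18643/2 ≈ 9321.5)
(-5441 + w)/(13805 + 17879) = (-5441 + 18643/2)/(13805 + 17879) = (7761/2)/31684 = (7761/2)*(1/31684) = 7761/63368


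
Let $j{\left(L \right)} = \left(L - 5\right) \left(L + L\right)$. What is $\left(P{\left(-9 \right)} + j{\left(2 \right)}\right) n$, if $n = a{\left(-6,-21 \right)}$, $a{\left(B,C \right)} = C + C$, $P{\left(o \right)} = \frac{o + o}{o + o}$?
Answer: $462$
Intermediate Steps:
$P{\left(o \right)} = 1$ ($P{\left(o \right)} = \frac{2 o}{2 o} = 2 o \frac{1}{2 o} = 1$)
$j{\left(L \right)} = 2 L \left(-5 + L\right)$ ($j{\left(L \right)} = \left(-5 + L\right) 2 L = 2 L \left(-5 + L\right)$)
$a{\left(B,C \right)} = 2 C$
$n = -42$ ($n = 2 \left(-21\right) = -42$)
$\left(P{\left(-9 \right)} + j{\left(2 \right)}\right) n = \left(1 + 2 \cdot 2 \left(-5 + 2\right)\right) \left(-42\right) = \left(1 + 2 \cdot 2 \left(-3\right)\right) \left(-42\right) = \left(1 - 12\right) \left(-42\right) = \left(-11\right) \left(-42\right) = 462$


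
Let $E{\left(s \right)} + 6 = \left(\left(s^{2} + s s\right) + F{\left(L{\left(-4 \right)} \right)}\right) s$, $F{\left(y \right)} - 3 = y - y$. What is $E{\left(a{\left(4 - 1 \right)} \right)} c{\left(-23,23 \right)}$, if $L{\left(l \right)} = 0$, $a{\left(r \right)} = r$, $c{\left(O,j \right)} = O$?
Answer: $-1311$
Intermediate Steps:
$F{\left(y \right)} = 3$ ($F{\left(y \right)} = 3 + \left(y - y\right) = 3 + 0 = 3$)
$E{\left(s \right)} = -6 + s \left(3 + 2 s^{2}\right)$ ($E{\left(s \right)} = -6 + \left(\left(s^{2} + s s\right) + 3\right) s = -6 + \left(\left(s^{2} + s^{2}\right) + 3\right) s = -6 + \left(2 s^{2} + 3\right) s = -6 + \left(3 + 2 s^{2}\right) s = -6 + s \left(3 + 2 s^{2}\right)$)
$E{\left(a{\left(4 - 1 \right)} \right)} c{\left(-23,23 \right)} = \left(-6 + 2 \left(4 - 1\right)^{3} + 3 \left(4 - 1\right)\right) \left(-23\right) = \left(-6 + 2 \cdot 3^{3} + 3 \cdot 3\right) \left(-23\right) = \left(-6 + 2 \cdot 27 + 9\right) \left(-23\right) = \left(-6 + 54 + 9\right) \left(-23\right) = 57 \left(-23\right) = -1311$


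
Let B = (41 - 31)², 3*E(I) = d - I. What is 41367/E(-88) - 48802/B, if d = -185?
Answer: -8571947/4850 ≈ -1767.4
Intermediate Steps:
E(I) = -185/3 - I/3 (E(I) = (-185 - I)/3 = -185/3 - I/3)
B = 100 (B = 10² = 100)
41367/E(-88) - 48802/B = 41367/(-185/3 - ⅓*(-88)) - 48802/100 = 41367/(-185/3 + 88/3) - 48802*1/100 = 41367/(-97/3) - 24401/50 = 41367*(-3/97) - 24401/50 = -124101/97 - 24401/50 = -8571947/4850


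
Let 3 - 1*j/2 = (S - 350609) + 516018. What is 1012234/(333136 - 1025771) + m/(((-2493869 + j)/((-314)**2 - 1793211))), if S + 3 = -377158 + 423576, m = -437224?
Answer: -513194474777212174/2020770231485 ≈ -2.5396e+5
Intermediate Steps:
S = 46415 (S = -3 + (-377158 + 423576) = -3 + 46418 = 46415)
j = -423642 (j = 6 - 2*((46415 - 350609) + 516018) = 6 - 2*(-304194 + 516018) = 6 - 2*211824 = 6 - 423648 = -423642)
1012234/(333136 - 1025771) + m/(((-2493869 + j)/((-314)**2 - 1793211))) = 1012234/(333136 - 1025771) - 437224*((-314)**2 - 1793211)/(-2493869 - 423642) = 1012234/(-692635) - 437224/((-2917511/(98596 - 1793211))) = 1012234*(-1/692635) - 437224/((-2917511/(-1694615))) = -1012234/692635 - 437224/((-2917511*(-1/1694615))) = -1012234/692635 - 437224/2917511/1694615 = -1012234/692635 - 437224*1694615/2917511 = -1012234/692635 - 740926348760/2917511 = -513194474777212174/2020770231485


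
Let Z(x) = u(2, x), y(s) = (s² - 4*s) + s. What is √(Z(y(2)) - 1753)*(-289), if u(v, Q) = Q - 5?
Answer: -1156*I*√110 ≈ -12124.0*I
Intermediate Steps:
y(s) = s² - 3*s
u(v, Q) = -5 + Q
Z(x) = -5 + x
√(Z(y(2)) - 1753)*(-289) = √((-5 + 2*(-3 + 2)) - 1753)*(-289) = √((-5 + 2*(-1)) - 1753)*(-289) = √((-5 - 2) - 1753)*(-289) = √(-7 - 1753)*(-289) = √(-1760)*(-289) = (4*I*√110)*(-289) = -1156*I*√110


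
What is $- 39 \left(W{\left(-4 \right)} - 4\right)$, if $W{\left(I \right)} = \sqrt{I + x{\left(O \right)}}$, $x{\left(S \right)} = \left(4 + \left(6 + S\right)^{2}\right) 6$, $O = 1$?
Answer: $156 - 39 \sqrt{314} \approx -535.08$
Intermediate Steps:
$x{\left(S \right)} = 24 + 6 \left(6 + S\right)^{2}$
$W{\left(I \right)} = \sqrt{318 + I}$ ($W{\left(I \right)} = \sqrt{I + \left(24 + 6 \left(6 + 1\right)^{2}\right)} = \sqrt{I + \left(24 + 6 \cdot 7^{2}\right)} = \sqrt{I + \left(24 + 6 \cdot 49\right)} = \sqrt{I + \left(24 + 294\right)} = \sqrt{I + 318} = \sqrt{318 + I}$)
$- 39 \left(W{\left(-4 \right)} - 4\right) = - 39 \left(\sqrt{318 - 4} - 4\right) = - 39 \left(\sqrt{314} - 4\right) = - 39 \left(-4 + \sqrt{314}\right) = 156 - 39 \sqrt{314}$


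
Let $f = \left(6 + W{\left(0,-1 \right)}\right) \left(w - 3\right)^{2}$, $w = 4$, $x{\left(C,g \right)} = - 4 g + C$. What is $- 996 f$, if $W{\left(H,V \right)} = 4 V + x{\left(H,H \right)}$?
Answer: $-1992$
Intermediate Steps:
$x{\left(C,g \right)} = C - 4 g$
$W{\left(H,V \right)} = - 3 H + 4 V$ ($W{\left(H,V \right)} = 4 V + \left(H - 4 H\right) = 4 V - 3 H = - 3 H + 4 V$)
$f = 2$ ($f = \left(6 + \left(\left(-3\right) 0 + 4 \left(-1\right)\right)\right) \left(4 - 3\right)^{2} = \left(6 + \left(0 - 4\right)\right) 1^{2} = \left(6 - 4\right) 1 = 2 \cdot 1 = 2$)
$- 996 f = \left(-996\right) 2 = -1992$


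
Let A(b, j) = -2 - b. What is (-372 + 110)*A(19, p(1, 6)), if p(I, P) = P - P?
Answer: 5502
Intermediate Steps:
p(I, P) = 0
(-372 + 110)*A(19, p(1, 6)) = (-372 + 110)*(-2 - 1*19) = -262*(-2 - 19) = -262*(-21) = 5502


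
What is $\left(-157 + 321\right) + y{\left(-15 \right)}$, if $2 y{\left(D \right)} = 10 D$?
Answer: $89$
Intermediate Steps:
$y{\left(D \right)} = 5 D$ ($y{\left(D \right)} = \frac{10 D}{2} = 5 D$)
$\left(-157 + 321\right) + y{\left(-15 \right)} = \left(-157 + 321\right) + 5 \left(-15\right) = 164 - 75 = 89$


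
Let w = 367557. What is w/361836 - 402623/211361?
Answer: -22665426917/25492672932 ≈ -0.88910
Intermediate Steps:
w/361836 - 402623/211361 = 367557/361836 - 402623/211361 = 367557*(1/361836) - 402623*1/211361 = 122519/120612 - 402623/211361 = -22665426917/25492672932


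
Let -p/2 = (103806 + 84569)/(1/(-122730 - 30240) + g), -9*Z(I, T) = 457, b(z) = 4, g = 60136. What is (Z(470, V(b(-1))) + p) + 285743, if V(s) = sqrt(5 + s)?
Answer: 23652236163622870/82791035271 ≈ 2.8569e+5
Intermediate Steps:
Z(I, T) = -457/9 (Z(I, T) = -1/9*457 = -457/9)
p = -57631447500/9199003919 (p = -2*(103806 + 84569)/(1/(-122730 - 30240) + 60136) = -376750/(1/(-152970) + 60136) = -376750/(-1/152970 + 60136) = -376750/9199003919/152970 = -376750*152970/9199003919 = -2*28815723750/9199003919 = -57631447500/9199003919 ≈ -6.2650)
(Z(470, V(b(-1))) + p) + 285743 = (-457/9 - 57631447500/9199003919) + 285743 = -4722627818483/82791035271 + 285743 = 23652236163622870/82791035271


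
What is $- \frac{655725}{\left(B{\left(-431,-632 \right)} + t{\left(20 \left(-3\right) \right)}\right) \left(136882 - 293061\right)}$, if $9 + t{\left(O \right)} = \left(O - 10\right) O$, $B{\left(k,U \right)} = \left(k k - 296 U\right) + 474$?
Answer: $\frac{655725}{58957260142} \approx 1.1122 \cdot 10^{-5}$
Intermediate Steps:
$B{\left(k,U \right)} = 474 + k^{2} - 296 U$ ($B{\left(k,U \right)} = \left(k^{2} - 296 U\right) + 474 = 474 + k^{2} - 296 U$)
$t{\left(O \right)} = -9 + O \left(-10 + O\right)$ ($t{\left(O \right)} = -9 + \left(O - 10\right) O = -9 + \left(-10 + O\right) O = -9 + O \left(-10 + O\right)$)
$- \frac{655725}{\left(B{\left(-431,-632 \right)} + t{\left(20 \left(-3\right) \right)}\right) \left(136882 - 293061\right)} = - \frac{655725}{\left(\left(474 + \left(-431\right)^{2} - -187072\right) - \left(9 - 3600 + 10 \cdot 20 \left(-3\right)\right)\right) \left(136882 - 293061\right)} = - \frac{655725}{\left(\left(474 + 185761 + 187072\right) - \left(-591 - 3600\right)\right) \left(-156179\right)} = - \frac{655725}{\left(373307 + \left(-9 + 3600 + 600\right)\right) \left(-156179\right)} = - \frac{655725}{\left(373307 + 4191\right) \left(-156179\right)} = - \frac{655725}{377498 \left(-156179\right)} = - \frac{655725}{-58957260142} = \left(-655725\right) \left(- \frac{1}{58957260142}\right) = \frac{655725}{58957260142}$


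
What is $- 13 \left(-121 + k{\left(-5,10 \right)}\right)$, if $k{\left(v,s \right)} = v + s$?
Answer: $1508$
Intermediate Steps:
$k{\left(v,s \right)} = s + v$
$- 13 \left(-121 + k{\left(-5,10 \right)}\right) = - 13 \left(-121 + \left(10 - 5\right)\right) = - 13 \left(-121 + 5\right) = \left(-13\right) \left(-116\right) = 1508$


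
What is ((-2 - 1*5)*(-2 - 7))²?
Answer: 3969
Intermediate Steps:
((-2 - 1*5)*(-2 - 7))² = ((-2 - 5)*(-9))² = (-7*(-9))² = 63² = 3969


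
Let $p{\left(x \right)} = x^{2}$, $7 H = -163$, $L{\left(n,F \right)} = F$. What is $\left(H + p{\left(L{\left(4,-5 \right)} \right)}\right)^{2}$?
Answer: $\frac{144}{49} \approx 2.9388$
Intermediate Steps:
$H = - \frac{163}{7}$ ($H = \frac{1}{7} \left(-163\right) = - \frac{163}{7} \approx -23.286$)
$\left(H + p{\left(L{\left(4,-5 \right)} \right)}\right)^{2} = \left(- \frac{163}{7} + \left(-5\right)^{2}\right)^{2} = \left(- \frac{163}{7} + 25\right)^{2} = \left(\frac{12}{7}\right)^{2} = \frac{144}{49}$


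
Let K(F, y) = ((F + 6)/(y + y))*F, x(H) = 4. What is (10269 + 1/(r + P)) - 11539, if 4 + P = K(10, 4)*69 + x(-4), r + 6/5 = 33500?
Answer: -221480375/174394 ≈ -1270.0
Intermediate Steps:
r = 167494/5 (r = -6/5 + 33500 = 167494/5 ≈ 33499.)
K(F, y) = F*(6 + F)/(2*y) (K(F, y) = ((6 + F)/((2*y)))*F = ((6 + F)*(1/(2*y)))*F = ((6 + F)/(2*y))*F = F*(6 + F)/(2*y))
P = 1380 (P = -4 + (((½)*10*(6 + 10)/4)*69 + 4) = -4 + (((½)*10*(¼)*16)*69 + 4) = -4 + (20*69 + 4) = -4 + (1380 + 4) = -4 + 1384 = 1380)
(10269 + 1/(r + P)) - 11539 = (10269 + 1/(167494/5 + 1380)) - 11539 = (10269 + 1/(174394/5)) - 11539 = (10269 + 5/174394) - 11539 = 1790851991/174394 - 11539 = -221480375/174394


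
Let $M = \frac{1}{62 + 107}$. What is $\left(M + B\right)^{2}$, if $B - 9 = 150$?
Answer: $\frac{722104384}{28561} \approx 25283.0$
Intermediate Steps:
$B = 159$ ($B = 9 + 150 = 159$)
$M = \frac{1}{169} \approx 0.0059172$
$\left(M + B\right)^{2} = \left(\frac{1}{169} + 159\right)^{2} = \left(\frac{26872}{169}\right)^{2} = \frac{722104384}{28561}$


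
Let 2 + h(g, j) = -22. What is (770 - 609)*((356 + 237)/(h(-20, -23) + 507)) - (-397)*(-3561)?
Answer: -4240558/3 ≈ -1.4135e+6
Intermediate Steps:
h(g, j) = -24 (h(g, j) = -2 - 22 = -24)
(770 - 609)*((356 + 237)/(h(-20, -23) + 507)) - (-397)*(-3561) = (770 - 609)*((356 + 237)/(-24 + 507)) - (-397)*(-3561) = 161*(593/483) - 1*1413717 = 161*(593*(1/483)) - 1413717 = 161*(593/483) - 1413717 = 593/3 - 1413717 = -4240558/3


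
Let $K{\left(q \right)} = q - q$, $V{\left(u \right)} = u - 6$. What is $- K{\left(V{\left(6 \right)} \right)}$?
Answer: $0$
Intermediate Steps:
$V{\left(u \right)} = -6 + u$ ($V{\left(u \right)} = u - 6 = -6 + u$)
$K{\left(q \right)} = 0$
$- K{\left(V{\left(6 \right)} \right)} = \left(-1\right) 0 = 0$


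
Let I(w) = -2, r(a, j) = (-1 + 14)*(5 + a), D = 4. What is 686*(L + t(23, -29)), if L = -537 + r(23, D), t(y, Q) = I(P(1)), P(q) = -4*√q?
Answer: -120050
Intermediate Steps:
r(a, j) = 65 + 13*a (r(a, j) = 13*(5 + a) = 65 + 13*a)
t(y, Q) = -2
L = -173 (L = -537 + (65 + 13*23) = -537 + (65 + 299) = -537 + 364 = -173)
686*(L + t(23, -29)) = 686*(-173 - 2) = 686*(-175) = -120050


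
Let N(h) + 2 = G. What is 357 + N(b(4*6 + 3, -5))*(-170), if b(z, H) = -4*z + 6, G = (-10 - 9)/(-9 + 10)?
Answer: 3927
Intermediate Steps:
G = -19 (G = -19/1 = -19*1 = -19)
b(z, H) = 6 - 4*z
N(h) = -21 (N(h) = -2 - 19 = -21)
357 + N(b(4*6 + 3, -5))*(-170) = 357 - 21*(-170) = 357 + 3570 = 3927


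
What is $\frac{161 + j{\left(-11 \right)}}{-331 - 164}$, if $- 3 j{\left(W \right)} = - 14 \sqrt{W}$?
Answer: $- \frac{161}{495} - \frac{14 i \sqrt{11}}{1485} \approx -0.32525 - 0.031268 i$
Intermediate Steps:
$j{\left(W \right)} = \frac{14 \sqrt{W}}{3}$ ($j{\left(W \right)} = - \frac{\left(-14\right) \sqrt{W}}{3} = \frac{14 \sqrt{W}}{3}$)
$\frac{161 + j{\left(-11 \right)}}{-331 - 164} = \frac{161 + \frac{14 \sqrt{-11}}{3}}{-331 - 164} = \frac{161 + \frac{14 i \sqrt{11}}{3}}{-495} = \left(161 + \frac{14 i \sqrt{11}}{3}\right) \left(- \frac{1}{495}\right) = - \frac{161}{495} - \frac{14 i \sqrt{11}}{1485}$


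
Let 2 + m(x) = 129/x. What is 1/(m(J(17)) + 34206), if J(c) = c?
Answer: 17/581597 ≈ 2.9230e-5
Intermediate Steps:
m(x) = -2 + 129/x
1/(m(J(17)) + 34206) = 1/((-2 + 129/17) + 34206) = 1/(95/17 + 34206) = 1/(581597/17) = 17/581597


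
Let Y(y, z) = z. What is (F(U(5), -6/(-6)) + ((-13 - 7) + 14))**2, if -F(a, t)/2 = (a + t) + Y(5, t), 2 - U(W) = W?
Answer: 16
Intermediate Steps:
U(W) = 2 - W
F(a, t) = -4*t - 2*a (F(a, t) = -2*((a + t) + t) = -2*(a + 2*t) = -4*t - 2*a)
(F(U(5), -6/(-6)) + ((-13 - 7) + 14))**2 = ((-(-24)/(-6) - 2*(2 - 1*5)) + ((-13 - 7) + 14))**2 = ((-(-24)*(-1)/6 - 2*(2 - 5)) + (-20 + 14))**2 = ((-4*1 - 2*(-3)) - 6)**2 = ((-4 + 6) - 6)**2 = (2 - 6)**2 = (-4)**2 = 16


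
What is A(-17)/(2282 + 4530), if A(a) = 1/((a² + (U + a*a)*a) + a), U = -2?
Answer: -1/31382884 ≈ -3.1864e-8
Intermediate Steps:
A(a) = 1/(a + a² + a*(-2 + a²)) (A(a) = 1/((a² + (-2 + a*a)*a) + a) = 1/((a² + (-2 + a²)*a) + a) = 1/((a² + a*(-2 + a²)) + a) = 1/(a + a² + a*(-2 + a²)))
A(-17)/(2282 + 4530) = (1/((-17)*(-1 - 17 + (-17)²)))/(2282 + 4530) = -1/(17*(-1 - 17 + 289))/6812 = -1/17/271*(1/6812) = -1/17*1/271*(1/6812) = -1/4607*1/6812 = -1/31382884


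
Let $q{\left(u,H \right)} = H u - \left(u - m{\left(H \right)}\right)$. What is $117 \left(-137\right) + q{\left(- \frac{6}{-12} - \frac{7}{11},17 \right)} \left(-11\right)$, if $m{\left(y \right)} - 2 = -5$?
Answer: $-15972$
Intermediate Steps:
$m{\left(y \right)} = -3$ ($m{\left(y \right)} = 2 - 5 = -3$)
$q{\left(u,H \right)} = -3 - u + H u$ ($q{\left(u,H \right)} = H u - \left(3 + u\right) = -3 - u + H u$)
$117 \left(-137\right) + q{\left(- \frac{6}{-12} - \frac{7}{11},17 \right)} \left(-11\right) = 117 \left(-137\right) + \left(-3 - \left(- \frac{6}{-12} - \frac{7}{11}\right) + 17 \left(- \frac{6}{-12} - \frac{7}{11}\right)\right) \left(-11\right) = -16029 + \left(-3 - \left(\left(-6\right) \left(- \frac{1}{12}\right) - \frac{7}{11}\right) + 17 \left(\left(-6\right) \left(- \frac{1}{12}\right) - \frac{7}{11}\right)\right) \left(-11\right) = -16029 + \left(-3 - \left(\frac{1}{2} - \frac{7}{11}\right) + 17 \left(\frac{1}{2} - \frac{7}{11}\right)\right) \left(-11\right) = -16029 + \left(-3 - - \frac{3}{22} + 17 \left(- \frac{3}{22}\right)\right) \left(-11\right) = -16029 + \left(-3 + \frac{3}{22} - \frac{51}{22}\right) \left(-11\right) = -16029 - -57 = -16029 + 57 = -15972$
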